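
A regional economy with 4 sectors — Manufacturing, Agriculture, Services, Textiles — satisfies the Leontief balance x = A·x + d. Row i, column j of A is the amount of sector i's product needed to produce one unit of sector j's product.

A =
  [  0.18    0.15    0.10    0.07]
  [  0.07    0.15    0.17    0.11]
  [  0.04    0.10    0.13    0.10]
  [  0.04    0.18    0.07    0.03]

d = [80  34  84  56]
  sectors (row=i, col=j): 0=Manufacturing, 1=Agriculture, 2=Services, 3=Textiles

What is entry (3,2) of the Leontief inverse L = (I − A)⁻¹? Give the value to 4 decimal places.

Form M = I − A:
  [  0.82   -0.15   -0.10   -0.07]
  [ -0.07    0.85   -0.17   -0.11]
  [ -0.04   -0.10    0.87   -0.10]
  [ -0.04   -0.18   -0.07    0.97]
Leontief inverse L = M⁻¹:
  [  1.2605    0.2778    0.2108    0.1442]
  [  0.1309    1.2709    0.2780    0.1822]
  [  0.0825    0.1888    1.2080    0.1519]
  [  0.0822    0.2609    0.1475    1.0817]
Total output x = L · d:
  x_0 = 1.2605·80 + 0.2778·34 + 0.2108·84 + 0.1442·56 = 136.0676
  x_1 = 0.1309·80 + 1.2709·34 + 0.2780·84 + 0.1822·56 = 87.2464
  x_2 = 0.0825·80 + 0.1888·34 + 1.2080·84 + 0.1519·56 = 122.9980
  x_3 = 0.0822·80 + 0.2609·34 + 0.1475·84 + 1.0817·56 = 88.4092

L[3,2] = 0.1475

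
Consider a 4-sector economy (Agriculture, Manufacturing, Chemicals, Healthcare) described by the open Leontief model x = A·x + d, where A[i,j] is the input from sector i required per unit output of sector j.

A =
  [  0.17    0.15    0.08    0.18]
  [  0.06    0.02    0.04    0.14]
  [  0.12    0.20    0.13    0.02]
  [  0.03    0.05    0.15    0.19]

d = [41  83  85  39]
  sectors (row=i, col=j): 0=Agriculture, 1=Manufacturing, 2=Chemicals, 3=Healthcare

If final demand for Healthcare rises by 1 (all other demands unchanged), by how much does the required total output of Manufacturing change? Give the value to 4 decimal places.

Form M = I − A:
  [  0.83   -0.15   -0.08   -0.18]
  [ -0.06    0.98   -0.04   -0.14]
  [ -0.12   -0.20    0.87   -0.02]
  [ -0.03   -0.05   -0.15    0.81]
Leontief inverse L = M⁻¹:
  [  1.2611    0.2472    0.1838    0.3275]
  [  0.0981    1.0652    0.0939    0.2082]
  [  0.1986    0.2819    1.2018    0.1225]
  [  0.0895    0.1271    0.2352    1.2822]
Total output x = L · d:
  x_0 = 1.2611·41 + 0.2472·83 + 0.1838·85 + 0.3275·39 = 100.6229
  x_1 = 0.0981·41 + 1.0652·83 + 0.0939·85 + 0.2082·39 = 108.5372
  x_2 = 0.1986·41 + 0.2819·83 + 1.2018·85 + 0.1225·39 = 138.4673
  x_3 = 0.0895·41 + 0.1271·83 + 0.2352·85 + 1.2822·39 = 84.2168
Δx_1 = L[1,3] · Δd_3 = 0.2082 · 1 = 0.2082

0.2082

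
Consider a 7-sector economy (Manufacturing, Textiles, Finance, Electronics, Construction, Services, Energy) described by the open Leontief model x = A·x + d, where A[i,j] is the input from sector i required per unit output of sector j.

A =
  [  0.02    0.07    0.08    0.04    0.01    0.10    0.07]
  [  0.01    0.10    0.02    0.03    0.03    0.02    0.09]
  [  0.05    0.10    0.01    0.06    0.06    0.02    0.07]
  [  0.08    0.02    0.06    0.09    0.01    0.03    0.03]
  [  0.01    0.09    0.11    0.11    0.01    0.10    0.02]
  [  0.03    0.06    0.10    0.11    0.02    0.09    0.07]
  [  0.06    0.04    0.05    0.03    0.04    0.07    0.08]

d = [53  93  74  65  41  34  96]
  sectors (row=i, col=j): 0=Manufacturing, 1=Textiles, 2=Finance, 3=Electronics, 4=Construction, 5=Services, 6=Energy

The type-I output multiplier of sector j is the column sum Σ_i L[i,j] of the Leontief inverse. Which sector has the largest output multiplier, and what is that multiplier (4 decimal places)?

Form M = I − A:
  [  0.98   -0.07   -0.08   -0.04   -0.01   -0.10   -0.07]
  [ -0.01    0.90   -0.02   -0.03   -0.03   -0.02   -0.09]
  [ -0.05   -0.10    0.99   -0.06   -0.06   -0.02   -0.07]
  [ -0.08   -0.02   -0.06    0.91   -0.01   -0.03   -0.03]
  [ -0.01   -0.09   -0.11   -0.11    0.99   -0.10   -0.02]
  [ -0.03   -0.06   -0.10   -0.11   -0.02    0.91   -0.07]
  [ -0.06   -0.04   -0.05   -0.03   -0.04   -0.07    0.92]
Leontief inverse L = M⁻¹:
  [  1.0453    0.1126    0.1141    0.0806    0.0290    0.1344    0.1127]
  [  0.0277    1.1322    0.0441    0.0562    0.0437    0.0450    0.1224]
  [  0.0714    0.1394    1.0436    0.0956    0.0746    0.0534    0.1073]
  [  0.1025    0.0517    0.0889    1.1229    0.0230    0.0586    0.0612]
  [  0.0405    0.1379    0.1471    0.1590    1.0306    0.1343    0.0656]
  [  0.0638    0.1091    0.1420    0.1614    0.0418    1.1305    0.1185]
  [  0.0832    0.0801    0.0862    0.0687    0.0566    0.1074    1.1193]
Total output x = L · d:
  x_0 = 1.0453·53 + 0.1126·93 + 0.1141·74 + 0.0806·65 + 0.0290·41 + 0.1344·34 + 0.1127·96 = 96.1372
  x_1 = 0.0277·53 + 1.1322·93 + 0.0441·74 + 0.0562·65 + 0.0437·41 + 0.0450·34 + 0.1224·96 = 128.7550
  x_2 = 0.0714·53 + 0.1394·93 + 1.0436·74 + 0.0956·65 + 0.0746·41 + 0.0534·34 + 0.1073·96 = 115.3622
  x_3 = 0.1025·53 + 0.0517·93 + 0.0889·74 + 1.1229·65 + 0.0230·41 + 0.0586·34 + 0.0612·96 = 98.6225
  x_4 = 0.0405·53 + 0.1379·93 + 0.1471·74 + 0.1590·65 + 1.0306·41 + 0.1343·34 + 0.0656·96 = 89.3088
  x_5 = 0.0638·53 + 0.1091·93 + 0.1420·74 + 0.1614·65 + 0.0418·41 + 1.1305·34 + 0.1185·96 = 86.0544
  x_6 = 0.0832·53 + 0.0801·93 + 0.0862·74 + 0.0687·65 + 0.0566·41 + 0.1074·34 + 1.1193·96 = 136.1319
Output multipliers (column sums of L):
  Manufacturing: 1.4345
  Textiles: 1.7632
  Finance: 1.6660
  Electronics: 1.7443
  Construction: 1.2992
  Services: 1.6635
  Energy: 1.7070

Textiles (1.7632)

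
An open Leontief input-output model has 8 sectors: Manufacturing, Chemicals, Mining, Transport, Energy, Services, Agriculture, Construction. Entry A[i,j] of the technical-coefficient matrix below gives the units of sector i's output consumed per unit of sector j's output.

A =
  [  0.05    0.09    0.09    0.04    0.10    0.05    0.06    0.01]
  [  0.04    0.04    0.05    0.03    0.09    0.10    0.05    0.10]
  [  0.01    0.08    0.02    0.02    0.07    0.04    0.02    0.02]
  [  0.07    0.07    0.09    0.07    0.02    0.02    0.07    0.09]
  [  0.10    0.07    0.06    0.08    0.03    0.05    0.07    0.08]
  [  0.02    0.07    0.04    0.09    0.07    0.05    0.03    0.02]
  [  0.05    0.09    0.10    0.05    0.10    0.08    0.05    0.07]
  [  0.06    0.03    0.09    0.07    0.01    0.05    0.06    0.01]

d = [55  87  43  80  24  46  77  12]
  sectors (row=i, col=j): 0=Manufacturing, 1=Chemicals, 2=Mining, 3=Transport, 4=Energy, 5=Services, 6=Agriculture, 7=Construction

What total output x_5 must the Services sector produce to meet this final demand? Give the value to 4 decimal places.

Form M = I − A:
  [  0.95   -0.09   -0.09   -0.04   -0.10   -0.05   -0.06   -0.01]
  [ -0.04    0.96   -0.05   -0.03   -0.09   -0.10   -0.05   -0.10]
  [ -0.01   -0.08    0.98   -0.02   -0.07   -0.04   -0.02   -0.02]
  [ -0.07   -0.07   -0.09    0.93   -0.02   -0.02   -0.07   -0.09]
  [ -0.10   -0.07   -0.06   -0.08    0.97   -0.05   -0.07   -0.08]
  [ -0.02   -0.07   -0.04   -0.09   -0.07    0.95   -0.03   -0.02]
  [ -0.05   -0.09   -0.10   -0.05   -0.10   -0.08    0.95   -0.07]
  [ -0.06   -0.03   -0.09   -0.07   -0.01   -0.05   -0.06    0.99]
Leontief inverse L = M⁻¹:
  [  1.0953    0.1521    0.1466    0.0888    0.1583    0.1021    0.1055    0.0598]
  [  0.0860    1.0998    0.1096    0.0843    0.1427    0.1498    0.0961    0.1432]
  [  0.0375    0.1135    1.0528    0.0499    0.1019    0.0713    0.0471    0.0507]
  [  0.1135    0.1305    0.1514    1.1174    0.0762    0.0705    0.1159    0.1347]
  [  0.1487    0.1371    0.1283    0.1339    1.0924    0.1050    0.1211    0.1291]
  [  0.0579    0.1182    0.0874    0.1316    0.1122    1.0895    0.0680    0.0621]
  [  0.1029    0.1612    0.1677    0.1097    0.1651    0.1400    1.1037    0.1249]
  [  0.0911    0.0792    0.1345    0.1061    0.0553    0.0868    0.0933    1.0442]
Total output x = L · d:
  x_0 = 1.0953·55 + 0.1521·87 + 0.1466·43 + 0.0888·80 + 0.1583·24 + 0.1021·46 + 0.1055·77 + 0.0598·12 = 104.2173
  x_1 = 0.0860·55 + 1.0998·87 + 0.1096·43 + 0.0843·80 + 0.1427·24 + 0.1498·46 + 0.0961·77 + 0.1432·12 = 131.3005
  x_2 = 0.0375·55 + 0.1135·87 + 1.0528·43 + 0.0499·80 + 0.1019·24 + 0.0713·46 + 0.0471·77 + 0.0507·12 = 71.1678
  x_3 = 0.1135·55 + 0.1305·87 + 0.1514·43 + 1.1174·80 + 0.0762·24 + 0.0705·46 + 0.1159·77 + 0.1347·12 = 129.1141
  x_4 = 0.1487·55 + 0.1371·87 + 0.1283·43 + 0.1339·80 + 1.0924·24 + 0.1050·46 + 0.1211·77 + 0.1291·12 = 78.2637
  x_5 = 0.0579·55 + 0.1182·87 + 0.0874·43 + 0.1316·80 + 0.1122·24 + 1.0895·46 + 0.0680·77 + 0.0621·12 = 86.5494
  x_6 = 0.1029·55 + 0.1612·87 + 0.1677·43 + 0.1097·80 + 0.1651·24 + 0.1400·46 + 1.1037·77 + 0.1249·12 = 132.5637
  x_7 = 0.0911·55 + 0.0792·87 + 0.1345·43 + 0.1061·80 + 0.0553·24 + 0.0868·46 + 0.0933·77 + 1.0442·12 = 51.2112

86.5494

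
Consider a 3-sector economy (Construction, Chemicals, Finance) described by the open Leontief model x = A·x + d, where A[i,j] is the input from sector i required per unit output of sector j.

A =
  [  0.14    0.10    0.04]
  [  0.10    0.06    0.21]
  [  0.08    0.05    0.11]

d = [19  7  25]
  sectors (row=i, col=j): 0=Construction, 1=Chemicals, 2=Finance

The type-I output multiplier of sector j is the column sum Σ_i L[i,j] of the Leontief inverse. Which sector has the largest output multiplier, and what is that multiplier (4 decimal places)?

Form M = I − A:
  [  0.86   -0.10   -0.04]
  [ -0.10    0.94   -0.21]
  [ -0.08   -0.05    0.89]
Leontief inverse L = M⁻¹:
  [  1.1858    0.1306    0.0841]
  [  0.1519    1.0941    0.2650]
  [  0.1151    0.0732    1.1460]
Total output x = L · d:
  x_0 = 1.1858·19 + 0.1306·7 + 0.0841·25 = 25.5475
  x_1 = 0.1519·19 + 1.0941·7 + 0.2650·25 = 17.1685
  x_2 = 0.1151·19 + 0.0732·7 + 1.1460·25 = 31.3508
Output multipliers (column sums of L):
  Construction: 1.4528
  Chemicals: 1.2979
  Finance: 1.4951

Finance (1.4951)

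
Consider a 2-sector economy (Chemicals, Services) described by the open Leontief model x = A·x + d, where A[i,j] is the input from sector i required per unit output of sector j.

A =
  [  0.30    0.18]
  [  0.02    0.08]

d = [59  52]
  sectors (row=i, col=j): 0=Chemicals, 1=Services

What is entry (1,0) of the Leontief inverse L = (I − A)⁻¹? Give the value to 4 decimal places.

L[1,0] = 0.0312

Form M = I − A:
  [  0.70   -0.18]
  [ -0.02    0.92]
Leontief inverse L = M⁻¹:
  [  1.4366    0.2811]
  [  0.0312    1.0931]
Total output x = L · d:
  x_0 = 1.4366·59 + 0.2811·52 = 99.3754
  x_1 = 0.0312·59 + 1.0931·52 = 58.6821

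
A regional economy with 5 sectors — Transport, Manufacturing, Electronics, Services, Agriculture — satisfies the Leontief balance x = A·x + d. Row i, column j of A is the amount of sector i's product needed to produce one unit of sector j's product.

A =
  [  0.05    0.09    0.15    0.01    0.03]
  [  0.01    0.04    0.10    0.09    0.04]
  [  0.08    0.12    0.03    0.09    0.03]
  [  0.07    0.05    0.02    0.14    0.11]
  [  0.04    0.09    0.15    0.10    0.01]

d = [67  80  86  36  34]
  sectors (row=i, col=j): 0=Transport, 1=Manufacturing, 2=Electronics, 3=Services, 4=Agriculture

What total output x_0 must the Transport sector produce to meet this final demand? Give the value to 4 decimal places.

Form M = I − A:
  [  0.95   -0.09   -0.15   -0.01   -0.03]
  [ -0.01    0.96   -0.10   -0.09   -0.04]
  [ -0.08   -0.12    0.97   -0.09   -0.03]
  [ -0.07   -0.05   -0.02    0.86   -0.11]
  [ -0.04   -0.09   -0.15   -0.10    0.99]
Leontief inverse L = M⁻¹:
  [  1.0758    0.1318    0.1887    0.0518    0.0494]
  [  0.0346    1.0739    0.1286    0.1336    0.0632]
  [  0.1047    0.1567    1.0749    0.1368    0.0573]
  [  0.1013    0.0942    0.0721    1.1979    0.1422]
  [  0.0727    0.1362    0.1895    0.1560    1.0409]
Total output x = L · d:
  x_0 = 1.0758·67 + 0.1318·80 + 0.1887·86 + 0.0518·36 + 0.0494·34 = 102.3875
  x_1 = 0.0346·67 + 1.0739·80 + 0.1286·86 + 0.1336·36 + 0.0632·34 = 106.2458
  x_2 = 0.1047·67 + 0.1567·80 + 1.0749·86 + 0.1368·36 + 0.0573·34 = 118.8616
  x_3 = 0.1013·67 + 0.0942·80 + 0.0721·86 + 1.1979·36 + 0.1422·34 = 68.4812
  x_4 = 0.0727·67 + 0.1362·80 + 0.1895·86 + 0.1560·36 + 1.0409·34 = 73.0656

102.3875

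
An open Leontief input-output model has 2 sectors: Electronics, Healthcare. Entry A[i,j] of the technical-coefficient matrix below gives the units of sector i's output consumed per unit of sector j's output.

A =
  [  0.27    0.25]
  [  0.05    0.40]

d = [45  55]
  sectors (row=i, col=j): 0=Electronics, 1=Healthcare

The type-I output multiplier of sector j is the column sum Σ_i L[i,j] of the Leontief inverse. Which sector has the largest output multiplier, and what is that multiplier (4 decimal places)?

Form M = I − A:
  [  0.73   -0.25]
  [ -0.05    0.60]
Leontief inverse L = M⁻¹:
  [  1.4101    0.5875]
  [  0.1175    1.7156]
Total output x = L · d:
  x_0 = 1.4101·45 + 0.5875·55 = 95.7697
  x_1 = 0.1175·45 + 1.7156·55 = 99.6475
Output multipliers (column sums of L):
  Electronics: 1.5276
  Healthcare: 2.3032

Healthcare (2.3032)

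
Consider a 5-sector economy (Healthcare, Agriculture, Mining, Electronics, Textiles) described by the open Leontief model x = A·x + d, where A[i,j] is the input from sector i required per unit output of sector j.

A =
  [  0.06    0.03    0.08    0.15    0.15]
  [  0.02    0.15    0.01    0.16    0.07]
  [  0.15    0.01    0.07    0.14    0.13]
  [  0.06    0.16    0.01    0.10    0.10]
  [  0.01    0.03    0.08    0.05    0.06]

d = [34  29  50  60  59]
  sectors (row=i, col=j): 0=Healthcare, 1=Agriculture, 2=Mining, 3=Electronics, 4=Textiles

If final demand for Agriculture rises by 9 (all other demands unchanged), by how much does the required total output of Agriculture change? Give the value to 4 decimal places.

11.0510

Form M = I − A:
  [  0.94   -0.03   -0.08   -0.15   -0.15]
  [ -0.02    0.85   -0.01   -0.16   -0.07]
  [ -0.15   -0.01    0.93   -0.14   -0.13]
  [ -0.06   -0.16   -0.01    0.90   -0.10]
  [ -0.01   -0.03   -0.08   -0.05    0.94]
Leontief inverse L = M⁻¹:
  [  1.1016    0.0915    0.1174    0.2306    0.2234]
  [  0.0476    1.2279    0.0309    0.2382    0.1287]
  [  0.1963    0.0710    1.1139    0.2306    0.2152]
  [  0.0879    0.2317    0.0367    1.1817    0.1621]
  [  0.0346    0.0585    0.0990    0.0925    1.0972]
Total output x = L · d:
  x_0 = 1.1016·34 + 0.0915·29 + 0.1174·50 + 0.2306·60 + 0.2234·59 = 72.9940
  x_1 = 0.0476·34 + 1.2279·29 + 0.0309·50 + 0.2382·60 + 0.1287·59 = 60.6570
  x_2 = 0.1963·34 + 0.0710·29 + 1.1139·50 + 0.2306·60 + 0.2152·59 = 90.9584
  x_3 = 0.0879·34 + 0.2317·29 + 0.0367·50 + 1.1817·60 + 0.1621·59 = 92.0063
  x_4 = 0.0346·34 + 0.0585·29 + 0.0990·50 + 0.0925·60 + 1.0972·59 = 78.1134
Δx_1 = L[1,1] · Δd_1 = 1.2279 · 9 = 11.0510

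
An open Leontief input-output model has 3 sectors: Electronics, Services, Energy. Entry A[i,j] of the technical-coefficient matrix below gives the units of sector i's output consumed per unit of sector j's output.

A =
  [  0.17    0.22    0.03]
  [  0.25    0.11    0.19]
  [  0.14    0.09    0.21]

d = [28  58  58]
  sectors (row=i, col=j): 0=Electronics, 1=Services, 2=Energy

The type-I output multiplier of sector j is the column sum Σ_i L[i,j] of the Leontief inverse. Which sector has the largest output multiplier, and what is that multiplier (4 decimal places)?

Form M = I − A:
  [  0.83   -0.22   -0.03]
  [ -0.25    0.89   -0.19]
  [ -0.14   -0.09    0.79]
Leontief inverse L = M⁻¹:
  [  1.3303    0.3423    0.1328]
  [  0.4346    1.2634    0.3204]
  [  0.2853    0.2046    1.3259]
Total output x = L · d:
  x_0 = 1.3303·28 + 0.3423·58 + 0.1328·58 = 64.8056
  x_1 = 0.4346·28 + 1.2634·58 + 0.3204·58 = 104.0276
  x_2 = 0.2853·28 + 0.2046·58 + 1.3259·58 = 96.7535
Output multipliers (column sums of L):
  Electronics: 2.0502
  Services: 1.8103
  Energy: 1.7791

Electronics (2.0502)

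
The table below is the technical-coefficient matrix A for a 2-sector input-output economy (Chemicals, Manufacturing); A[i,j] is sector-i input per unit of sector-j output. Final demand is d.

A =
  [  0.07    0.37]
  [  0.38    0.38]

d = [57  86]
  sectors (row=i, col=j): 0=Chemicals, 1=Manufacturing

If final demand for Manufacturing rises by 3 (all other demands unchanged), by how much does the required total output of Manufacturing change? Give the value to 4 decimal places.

Form M = I − A:
  [  0.93   -0.37]
  [ -0.38    0.62]
Leontief inverse L = M⁻¹:
  [  1.4220    0.8486]
  [  0.8716    2.1330]
Total output x = L · d:
  x_0 = 1.4220·57 + 0.8486·86 = 154.0367
  x_1 = 0.8716·57 + 2.1330·86 = 233.1193
Δx_1 = L[1,1] · Δd_1 = 2.1330 · 3 = 6.3991

6.3991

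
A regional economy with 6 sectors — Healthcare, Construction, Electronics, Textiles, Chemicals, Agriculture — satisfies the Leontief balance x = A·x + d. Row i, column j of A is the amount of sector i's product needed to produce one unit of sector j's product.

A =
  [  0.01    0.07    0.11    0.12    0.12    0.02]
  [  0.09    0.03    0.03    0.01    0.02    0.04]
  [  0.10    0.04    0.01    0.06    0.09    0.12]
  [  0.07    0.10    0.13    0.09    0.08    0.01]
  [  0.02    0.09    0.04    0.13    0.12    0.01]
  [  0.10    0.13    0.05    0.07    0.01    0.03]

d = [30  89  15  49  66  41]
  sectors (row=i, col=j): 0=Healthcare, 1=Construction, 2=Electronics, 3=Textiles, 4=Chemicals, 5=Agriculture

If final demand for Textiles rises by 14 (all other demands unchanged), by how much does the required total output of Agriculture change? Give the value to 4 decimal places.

1.6154

Form M = I − A:
  [  0.99   -0.07   -0.11   -0.12   -0.12   -0.02]
  [ -0.09    0.97   -0.03   -0.01   -0.02   -0.04]
  [ -0.10   -0.04    0.99   -0.06   -0.09   -0.12]
  [ -0.07   -0.10   -0.13    0.91   -0.08   -0.01]
  [ -0.02   -0.09   -0.04   -0.13    0.88   -0.01]
  [ -0.10   -0.13   -0.05   -0.07   -0.01    0.97]
Leontief inverse L = M⁻¹:
  [  1.0585    0.1248    0.1549    0.1807    0.1800    0.0499]
  [  0.1109    1.0571    0.0544    0.0410    0.0490    0.0535]
  [  0.1413    0.0983    1.0575    0.1206    0.1422    0.1405]
  [  0.1207    0.1540    0.1774    1.1521    0.1433    0.0441]
  [  0.0613    0.1401    0.0844    0.1853    1.1737    0.0315]
  [  0.1406    0.1722    0.0914    0.1154    0.0549    1.0540]
Total output x = L · d:
  x_0 = 1.0585·30 + 0.1248·89 + 0.1549·15 + 0.1807·49 + 0.1800·66 + 0.0499·41 = 67.9683
  x_1 = 0.1109·30 + 1.0571·89 + 0.0544·15 + 0.0410·49 + 0.0490·66 + 0.0535·41 = 105.6657
  x_2 = 0.1413·30 + 0.0983·89 + 1.0575·15 + 0.1206·49 + 0.1422·66 + 0.1405·41 = 49.9008
  x_3 = 0.1207·30 + 0.1540·89 + 0.1774·15 + 1.1521·49 + 0.1433·66 + 0.0441·41 = 87.7125
  x_4 = 0.0613·30 + 0.1401·89 + 0.0844·15 + 0.1853·49 + 1.1737·66 + 0.0315·41 = 103.4113
  x_5 = 0.1406·30 + 0.1722·89 + 0.0914·15 + 0.1154·49 + 0.0549·66 + 1.0540·41 = 73.4045
Δx_5 = L[5,3] · Δd_3 = 0.1154 · 14 = 1.6154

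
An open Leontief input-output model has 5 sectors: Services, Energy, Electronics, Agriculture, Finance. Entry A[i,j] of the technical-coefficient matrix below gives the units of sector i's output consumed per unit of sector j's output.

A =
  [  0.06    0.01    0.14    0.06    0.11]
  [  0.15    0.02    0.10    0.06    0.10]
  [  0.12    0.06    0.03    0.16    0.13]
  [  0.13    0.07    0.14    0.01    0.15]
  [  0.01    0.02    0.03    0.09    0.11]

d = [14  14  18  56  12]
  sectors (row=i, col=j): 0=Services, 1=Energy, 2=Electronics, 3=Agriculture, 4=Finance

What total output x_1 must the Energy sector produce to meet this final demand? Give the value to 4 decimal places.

Form M = I − A:
  [  0.94   -0.01   -0.14   -0.06   -0.11]
  [ -0.15    0.98   -0.10   -0.06   -0.10]
  [ -0.12   -0.06    0.97   -0.16   -0.13]
  [ -0.13   -0.07   -0.14    0.99   -0.15]
  [ -0.01   -0.02   -0.03   -0.09    0.89]
Leontief inverse L = M⁻¹:
  [  1.1114    0.0350    0.1867    0.1168    0.1882]
  [  0.2055    1.0446    0.1602    0.1186    0.1862]
  [  0.1879    0.0898    1.1057    0.2166    0.2313]
  [  0.1936    0.0967    0.2018    1.0827    0.2468]
  [  0.0430    0.0367    0.0634    0.1208    1.1626]
Total output x = L · d:
  x_0 = 1.1114·14 + 0.0350·14 + 0.1867·18 + 0.1168·56 + 0.1882·12 = 28.2064
  x_1 = 0.2055·14 + 1.0446·14 + 0.1602·18 + 0.1186·56 + 0.1862·12 = 29.2601
  x_2 = 0.1879·14 + 0.0898·14 + 1.1057·18 + 0.2166·56 + 0.2313·12 = 38.6940
  x_3 = 0.1936·14 + 0.0967·14 + 0.2018·18 + 1.0827·56 + 0.2468·12 = 71.2908
  x_4 = 0.0430·14 + 0.0367·14 + 0.0634·18 + 0.1208·56 + 1.1626·12 = 22.9711

29.2601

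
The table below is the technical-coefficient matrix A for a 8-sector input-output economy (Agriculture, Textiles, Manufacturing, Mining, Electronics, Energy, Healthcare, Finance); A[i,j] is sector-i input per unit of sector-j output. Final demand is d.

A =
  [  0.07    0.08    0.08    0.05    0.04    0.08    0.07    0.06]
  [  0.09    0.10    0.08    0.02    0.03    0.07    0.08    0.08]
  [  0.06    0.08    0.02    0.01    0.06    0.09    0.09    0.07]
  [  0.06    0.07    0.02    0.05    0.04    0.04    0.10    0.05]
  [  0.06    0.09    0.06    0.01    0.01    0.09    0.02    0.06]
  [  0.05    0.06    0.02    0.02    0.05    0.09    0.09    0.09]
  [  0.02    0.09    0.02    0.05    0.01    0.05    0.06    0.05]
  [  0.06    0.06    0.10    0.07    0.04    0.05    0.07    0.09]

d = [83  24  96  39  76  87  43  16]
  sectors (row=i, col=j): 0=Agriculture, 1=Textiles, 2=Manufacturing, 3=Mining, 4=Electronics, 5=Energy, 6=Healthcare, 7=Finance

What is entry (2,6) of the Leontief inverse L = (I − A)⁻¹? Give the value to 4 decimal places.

L[2,6] = 0.1549

Form M = I − A:
  [  0.93   -0.08   -0.08   -0.05   -0.04   -0.08   -0.07   -0.06]
  [ -0.09    0.90   -0.08   -0.02   -0.03   -0.07   -0.08   -0.08]
  [ -0.06   -0.08    0.98   -0.01   -0.06   -0.09   -0.09   -0.07]
  [ -0.06   -0.07   -0.02    0.95   -0.04   -0.04   -0.10   -0.05]
  [ -0.06   -0.09   -0.06   -0.01    0.99   -0.09   -0.02   -0.06]
  [ -0.05   -0.06   -0.02   -0.02   -0.05    0.91   -0.09   -0.09]
  [ -0.02   -0.09   -0.02   -0.05   -0.01   -0.05    0.94   -0.05]
  [ -0.06   -0.06   -0.10   -0.07   -0.04   -0.05   -0.07    0.91]
Leontief inverse L = M⁻¹:
  [  1.1293    0.1596    0.1311    0.0855    0.0763    0.1510    0.1452    0.1312]
  [  0.1527    1.1839    0.1365    0.0579    0.0678    0.1445    0.1582    0.1553]
  [  0.1126    0.1521    1.0685    0.0427    0.0904    0.1540    0.1549    0.1350]
  [  0.1063    0.1348    0.0617    1.0805    0.0664    0.0944    0.1585    0.1054]
  [  0.1078    0.1511    0.1022    0.0368    1.0397    0.1465    0.0795    0.1177]
  [  0.1006    0.1295    0.0671    0.0532    0.0801    1.1515    0.1540    0.1537]
  [  0.0596    0.1431    0.0546    0.0747    0.0330    0.0946    1.1106    0.0974]
  [  0.1199    0.1404    0.1522    0.1075    0.0772    0.1207    0.1466    1.1618]
Total output x = L · d:
  x_0 = 1.1293·83 + 0.1596·24 + 0.1311·96 + 0.0855·39 + 0.0763·76 + 0.1510·87 + 0.1452·43 + 0.1312·16 = 140.7555
  x_1 = 0.1527·83 + 1.1839·24 + 0.1365·96 + 0.0579·39 + 0.0678·76 + 0.1445·87 + 0.1582·43 + 0.1553·16 = 83.4547
  x_2 = 0.1126·83 + 0.1521·24 + 1.0685·96 + 0.0427·39 + 0.0904·76 + 0.1540·87 + 0.1549·43 + 0.1350·16 = 146.3293
  x_3 = 0.1063·83 + 0.1348·24 + 0.0617·96 + 1.0805·39 + 0.0664·76 + 0.0944·87 + 0.1585·43 + 0.1054·16 = 81.8842
  x_4 = 0.1078·83 + 0.1511·24 + 0.1022·96 + 0.0368·39 + 1.0397·76 + 0.1465·87 + 0.0795·43 + 0.1177·16 = 120.8782
  x_5 = 0.1006·83 + 0.1295·24 + 0.0671·96 + 0.0532·39 + 0.0801·76 + 1.1515·87 + 0.1540·43 + 0.1537·16 = 135.3304
  x_6 = 0.0596·83 + 0.1431·24 + 0.0546·96 + 0.0747·39 + 0.0330·76 + 0.0946·87 + 1.1106·43 + 0.0974·16 = 76.5866
  x_7 = 0.1199·83 + 0.1404·24 + 0.1522·96 + 0.1075·39 + 0.0772·76 + 0.1207·87 + 0.1466·43 + 1.1618·16 = 73.3848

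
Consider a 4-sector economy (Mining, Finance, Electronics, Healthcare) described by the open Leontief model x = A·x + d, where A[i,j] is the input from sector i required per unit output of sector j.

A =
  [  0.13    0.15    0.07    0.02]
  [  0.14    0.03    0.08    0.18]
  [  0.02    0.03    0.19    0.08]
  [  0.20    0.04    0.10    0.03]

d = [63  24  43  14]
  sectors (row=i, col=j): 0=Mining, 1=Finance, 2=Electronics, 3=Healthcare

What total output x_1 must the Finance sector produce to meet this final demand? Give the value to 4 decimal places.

49.8706

Form M = I − A:
  [  0.87   -0.15   -0.07   -0.02]
  [ -0.14    0.97   -0.08   -0.18]
  [ -0.02   -0.03    0.81   -0.08]
  [ -0.20   -0.04   -0.10    0.97]
Leontief inverse L = M⁻¹:
  [  1.1998    0.1925    0.1315    0.0713]
  [  0.2273    1.0798    0.1532    0.2177]
  [  0.0641    0.0536    1.2596    0.1152]
  [  0.2634    0.0898    0.1633    1.0665]
Total output x = L · d:
  x_0 = 1.1998·63 + 0.1925·24 + 0.1315·43 + 0.0713·14 = 86.8637
  x_1 = 0.2273·63 + 1.0798·24 + 0.1532·43 + 0.2177·14 = 49.8706
  x_2 = 0.0641·63 + 0.0536·24 + 1.2596·43 + 0.1152·14 = 61.0978
  x_3 = 0.2634·63 + 0.0898·24 + 0.1633·43 + 1.0665·14 = 40.6983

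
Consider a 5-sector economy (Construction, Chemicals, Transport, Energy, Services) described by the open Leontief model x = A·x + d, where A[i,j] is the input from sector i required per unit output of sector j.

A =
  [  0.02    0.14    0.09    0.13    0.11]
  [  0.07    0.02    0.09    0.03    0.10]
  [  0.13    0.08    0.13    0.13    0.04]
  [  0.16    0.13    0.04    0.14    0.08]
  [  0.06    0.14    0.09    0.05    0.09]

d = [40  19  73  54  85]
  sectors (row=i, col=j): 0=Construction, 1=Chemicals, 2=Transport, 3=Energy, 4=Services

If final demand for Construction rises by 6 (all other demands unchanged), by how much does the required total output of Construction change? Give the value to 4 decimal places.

6.6254

Form M = I − A:
  [  0.98   -0.14   -0.09   -0.13   -0.11]
  [ -0.07    0.98   -0.09   -0.03   -0.10]
  [ -0.13   -0.08    0.87   -0.13   -0.04]
  [ -0.16   -0.13   -0.04    0.86   -0.08]
  [ -0.06   -0.14   -0.09   -0.05    0.91]
Leontief inverse L = M⁻¹:
  [  1.1042    0.2256    0.1663    0.2106    0.1841]
  [  0.1193    1.0816    0.1434    0.0860    0.1471]
  [  0.2184    0.1778    1.2133    0.2296    0.1195]
  [  0.2454    0.2334    0.1239    1.2366    0.1695]
  [  0.1263    0.2117    0.1598    0.1178    1.1548]
Total output x = L · d:
  x_0 = 1.1042·40 + 0.2256·19 + 0.1663·73 + 0.2106·54 + 0.1841·85 = 87.6165
  x_1 = 0.1193·40 + 1.0816·19 + 0.1434·73 + 0.0860·54 + 0.1471·85 = 52.9437
  x_2 = 0.2184·40 + 0.1778·19 + 1.2133·73 + 0.2296·54 + 0.1195·85 = 123.2393
  x_3 = 0.2454·40 + 0.2334·19 + 0.1239·73 + 1.2366·54 + 0.1695·85 = 104.4785
  x_4 = 0.1263·40 + 0.2117·19 + 0.1598·73 + 0.1178·54 + 1.1548·85 = 125.2578
Δx_0 = L[0,0] · Δd_0 = 1.1042 · 6 = 6.6254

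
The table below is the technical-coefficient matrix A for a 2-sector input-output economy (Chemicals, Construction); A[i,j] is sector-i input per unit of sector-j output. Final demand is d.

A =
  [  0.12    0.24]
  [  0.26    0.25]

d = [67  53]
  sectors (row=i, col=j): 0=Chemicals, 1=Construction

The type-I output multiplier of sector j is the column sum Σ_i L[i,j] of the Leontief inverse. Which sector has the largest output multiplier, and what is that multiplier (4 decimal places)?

Form M = I − A:
  [  0.88   -0.24]
  [ -0.26    0.75]
Leontief inverse L = M⁻¹:
  [  1.2550    0.4016]
  [  0.4351    1.4726]
Total output x = L · d:
  x_0 = 1.2550·67 + 0.4016·53 = 105.3715
  x_1 = 0.4351·67 + 1.4726·53 = 107.1954
Output multipliers (column sums of L):
  Chemicals: 1.6901
  Construction: 1.8742

Construction (1.8742)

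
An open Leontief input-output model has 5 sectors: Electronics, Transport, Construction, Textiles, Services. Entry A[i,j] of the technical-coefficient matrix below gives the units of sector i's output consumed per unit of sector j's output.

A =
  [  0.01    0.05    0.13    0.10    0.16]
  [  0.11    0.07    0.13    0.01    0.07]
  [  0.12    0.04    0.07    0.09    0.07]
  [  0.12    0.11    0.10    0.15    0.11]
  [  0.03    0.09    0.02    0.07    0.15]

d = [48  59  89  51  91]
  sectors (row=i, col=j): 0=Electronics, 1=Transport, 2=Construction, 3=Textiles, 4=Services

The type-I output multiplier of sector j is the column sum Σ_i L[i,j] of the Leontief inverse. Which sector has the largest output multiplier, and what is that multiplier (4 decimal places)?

Form M = I − A:
  [  0.99   -0.05   -0.13   -0.10   -0.16]
  [ -0.11    0.93   -0.13   -0.01   -0.07]
  [ -0.12   -0.04    0.93   -0.09   -0.07]
  [ -0.12   -0.11   -0.10    0.85   -0.11]
  [ -0.03   -0.09   -0.02   -0.07    0.85]
Leontief inverse L = M⁻¹:
  [  1.0731    0.1097    0.1887    0.1680    0.2483]
  [  0.1586    1.1134    0.1878    0.0636    0.1452]
  [  0.1705    0.0908    1.1316    0.1535    0.1526]
  [  0.2018    0.1883    0.1930    1.2418    0.2301]
  [  0.0753    0.1394    0.0691    0.1185    1.2232]
Total output x = L · d:
  x_0 = 1.0731·48 + 0.1097·59 + 0.1887·89 + 0.1680·51 + 0.2483·91 = 105.9374
  x_1 = 0.1586·48 + 1.1134·59 + 0.1878·89 + 0.0636·51 + 0.1452·91 = 106.4782
  x_2 = 0.1705·48 + 0.0908·59 + 1.1316·89 + 0.1535·51 + 0.1526·91 = 135.9650
  x_3 = 0.2018·48 + 0.1883·59 + 0.1930·89 + 1.2418·51 + 0.2301·91 = 122.2457
  x_4 = 0.0753·48 + 0.1394·59 + 0.0691·89 + 0.1185·51 + 1.2232·91 = 135.3384
Output multipliers (column sums of L):
  Electronics: 1.6792
  Transport: 1.6416
  Construction: 1.7702
  Textiles: 1.7454
  Services: 1.9994

Services (1.9994)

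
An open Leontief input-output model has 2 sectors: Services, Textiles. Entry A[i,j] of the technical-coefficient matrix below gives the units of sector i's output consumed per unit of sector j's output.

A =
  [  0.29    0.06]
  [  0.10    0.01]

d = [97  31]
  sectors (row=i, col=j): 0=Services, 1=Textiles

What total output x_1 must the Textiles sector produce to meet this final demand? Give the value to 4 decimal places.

45.5015

Form M = I − A:
  [  0.71   -0.06]
  [ -0.10    0.99]
Leontief inverse L = M⁻¹:
  [  1.4206    0.0861]
  [  0.1435    1.0188]
Total output x = L · d:
  x_0 = 1.4206·97 + 0.0861·31 = 140.4649
  x_1 = 0.1435·97 + 1.0188·31 = 45.5015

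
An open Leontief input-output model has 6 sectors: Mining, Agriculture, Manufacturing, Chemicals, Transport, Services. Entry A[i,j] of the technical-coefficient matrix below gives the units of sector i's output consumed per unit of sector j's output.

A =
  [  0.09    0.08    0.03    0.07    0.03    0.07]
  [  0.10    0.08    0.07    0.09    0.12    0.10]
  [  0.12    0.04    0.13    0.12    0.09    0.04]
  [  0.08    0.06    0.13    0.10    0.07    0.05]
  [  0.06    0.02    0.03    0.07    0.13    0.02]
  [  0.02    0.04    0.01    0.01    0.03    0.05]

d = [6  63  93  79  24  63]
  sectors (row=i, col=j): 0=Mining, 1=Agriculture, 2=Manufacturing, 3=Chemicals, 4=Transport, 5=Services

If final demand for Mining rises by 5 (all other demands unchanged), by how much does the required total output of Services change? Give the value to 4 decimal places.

Form M = I − A:
  [  0.91   -0.08   -0.03   -0.07   -0.03   -0.07]
  [ -0.10    0.92   -0.07   -0.09   -0.12   -0.10]
  [ -0.12   -0.04    0.87   -0.12   -0.09   -0.04]
  [ -0.08   -0.06   -0.13    0.90   -0.07   -0.05]
  [ -0.06   -0.02   -0.03   -0.07    0.87   -0.02]
  [ -0.02   -0.04   -0.01   -0.01   -0.03    0.95]
Leontief inverse L = M⁻¹:
  [  1.1384    0.1159    0.0698    0.1165    0.0755    0.1067]
  [  0.1711    1.1286    0.1290    0.1600    0.1929    0.1493]
  [  0.1981    0.0897    1.1997    0.1979    0.1623    0.0884]
  [  0.1513    0.1051    0.1945    1.1711    0.1373    0.0949]
  [  0.1023    0.0467    0.0653    0.1134    1.1769    0.0460]
  [  0.0381    0.0535    0.0236    0.0272    0.0500    1.0645]
Total output x = L · d:
  x_0 = 1.1384·6 + 0.1159·63 + 0.0698·93 + 0.1165·79 + 0.0755·24 + 0.1067·63 = 38.3674
  x_1 = 0.1711·6 + 1.1286·63 + 0.1290·93 + 0.1600·79 + 0.1929·24 + 0.1493·63 = 110.8014
  x_2 = 0.1981·6 + 0.0897·63 + 1.1997·93 + 0.1979·79 + 0.1623·24 + 0.0884·63 = 143.5046
  x_3 = 0.1513·6 + 0.1051·63 + 0.1945·93 + 1.1711·79 + 0.1373·24 + 0.0949·63 = 127.4053
  x_4 = 0.1023·6 + 0.0467·63 + 0.0653·93 + 0.1134·79 + 1.1769·24 + 0.0460·63 = 49.7308
  x_5 = 0.0381·6 + 0.0535·63 + 0.0236·93 + 0.0272·79 + 0.0500·24 + 1.0645·63 = 76.2110
Δx_5 = L[5,0] · Δd_0 = 0.0381 · 5 = 0.1904

0.1904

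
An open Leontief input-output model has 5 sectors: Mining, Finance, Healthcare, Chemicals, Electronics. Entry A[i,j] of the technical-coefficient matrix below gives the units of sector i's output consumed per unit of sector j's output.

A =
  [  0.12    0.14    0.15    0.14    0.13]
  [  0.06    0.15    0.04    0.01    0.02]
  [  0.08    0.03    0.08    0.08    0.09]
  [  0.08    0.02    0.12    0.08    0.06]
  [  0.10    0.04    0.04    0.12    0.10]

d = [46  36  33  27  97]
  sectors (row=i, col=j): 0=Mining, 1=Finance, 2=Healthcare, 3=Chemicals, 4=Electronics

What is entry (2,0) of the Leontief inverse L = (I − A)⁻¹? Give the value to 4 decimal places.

Form M = I − A:
  [  0.88   -0.14   -0.15   -0.14   -0.13]
  [ -0.06    0.85   -0.04   -0.01   -0.02]
  [ -0.08   -0.03    0.92   -0.08   -0.09]
  [ -0.08   -0.02   -0.12    0.92   -0.06]
  [ -0.10   -0.04   -0.04   -0.12    0.90]
Leontief inverse L = M⁻¹:
  [  1.2215    0.2261    0.2498    0.2391    0.2224]
  [  0.0982    1.1987    0.0757    0.0412    0.0511]
  [  0.1374    0.0728    1.1370    0.1394    0.1445]
  [  0.1370    0.0611    0.1786    1.1390    0.1149]
  [  0.1645    0.0898    0.1055    0.1865    1.1598]
Total output x = L · d:
  x_0 = 1.2215·46 + 0.2261·36 + 0.2498·33 + 0.2391·27 + 0.2224·97 = 100.5992
  x_1 = 0.0982·46 + 1.1987·36 + 0.0757·33 + 0.0412·27 + 0.0511·97 = 56.2410
  x_2 = 0.1374·46 + 0.0728·36 + 1.1370·33 + 0.1394·27 + 0.1445·97 = 64.2415
  x_3 = 0.1370·46 + 0.0611·36 + 0.1786·33 + 1.1390·27 + 0.1149·97 = 56.2942
  x_4 = 0.1645·46 + 0.0898·36 + 0.1055·33 + 0.1865·27 + 1.1598·97 = 131.8161

L[2,0] = 0.1374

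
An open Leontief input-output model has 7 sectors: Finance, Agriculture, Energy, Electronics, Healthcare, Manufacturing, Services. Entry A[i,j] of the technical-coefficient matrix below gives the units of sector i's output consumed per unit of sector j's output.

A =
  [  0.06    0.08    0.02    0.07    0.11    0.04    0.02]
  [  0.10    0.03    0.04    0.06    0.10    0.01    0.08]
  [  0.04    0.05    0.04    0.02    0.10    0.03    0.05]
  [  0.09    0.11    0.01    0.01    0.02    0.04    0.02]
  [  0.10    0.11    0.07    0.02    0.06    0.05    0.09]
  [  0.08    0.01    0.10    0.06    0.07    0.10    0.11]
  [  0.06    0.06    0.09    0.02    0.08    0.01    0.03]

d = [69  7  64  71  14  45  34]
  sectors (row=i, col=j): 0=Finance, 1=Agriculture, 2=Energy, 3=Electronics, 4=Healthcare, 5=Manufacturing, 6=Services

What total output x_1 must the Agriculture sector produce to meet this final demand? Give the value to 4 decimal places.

36.7650

Form M = I − A:
  [  0.94   -0.08   -0.02   -0.07   -0.11   -0.04   -0.02]
  [ -0.10    0.97   -0.04   -0.06   -0.10   -0.01   -0.08]
  [ -0.04   -0.05    0.96   -0.02   -0.10   -0.03   -0.05]
  [ -0.09   -0.11   -0.01    0.99   -0.02   -0.04   -0.02]
  [ -0.10   -0.11   -0.07   -0.02    0.94   -0.05   -0.09]
  [ -0.08   -0.01   -0.10   -0.06   -0.07    0.90   -0.11]
  [ -0.06   -0.06   -0.09   -0.02   -0.08   -0.01    0.97]
Leontief inverse L = M⁻¹:
  [  1.1159    0.1286    0.0541    0.0963    0.1622    0.0668    0.0610]
  [  0.1535    1.0824    0.0751    0.0856    0.1554    0.0351    0.1165]
  [  0.0842    0.0890    1.0714    0.0407    0.1452    0.0513    0.0844]
  [  0.1306    0.1409    0.0349    1.0345    0.0646    0.0587    0.0501]
  [  0.1634    0.1632    0.1145    0.0542    1.1313    0.0797    0.1378]
  [  0.1444    0.0677    0.1505    0.0923    0.1404    1.1370    0.1602]
  [  0.1040    0.1002    0.1191    0.0418    0.1292    0.0306    1.0638]
Total output x = L · d:
  x_0 = 1.1159·69 + 0.1286·7 + 0.0541·64 + 0.0963·71 + 0.1622·14 + 0.0668·45 + 0.0610·34 = 95.5521
  x_1 = 0.1535·69 + 1.0824·7 + 0.0751·64 + 0.0856·71 + 0.1554·14 + 0.0351·45 + 0.1165·34 = 36.7650
  x_2 = 0.0842·69 + 0.0890·7 + 1.0714·64 + 0.0407·71 + 0.1452·14 + 0.0513·45 + 0.0844·34 = 85.0996
  x_3 = 0.1306·69 + 0.1409·7 + 0.0349·64 + 1.0345·71 + 0.0646·14 + 0.0587·45 + 0.0501·34 = 90.9223
  x_4 = 0.1634·69 + 0.1632·7 + 0.1145·64 + 0.0542·71 + 1.1313·14 + 0.0797·45 + 0.1378·34 = 47.7003
  x_5 = 0.1444·69 + 0.0677·7 + 0.1505·64 + 0.0923·71 + 0.1404·14 + 1.1370·45 + 0.1602·34 = 85.1958
  x_6 = 0.1040·69 + 0.1002·7 + 0.1191·64 + 0.0418·71 + 0.1292·14 + 0.0306·45 + 1.0638·34 = 57.8190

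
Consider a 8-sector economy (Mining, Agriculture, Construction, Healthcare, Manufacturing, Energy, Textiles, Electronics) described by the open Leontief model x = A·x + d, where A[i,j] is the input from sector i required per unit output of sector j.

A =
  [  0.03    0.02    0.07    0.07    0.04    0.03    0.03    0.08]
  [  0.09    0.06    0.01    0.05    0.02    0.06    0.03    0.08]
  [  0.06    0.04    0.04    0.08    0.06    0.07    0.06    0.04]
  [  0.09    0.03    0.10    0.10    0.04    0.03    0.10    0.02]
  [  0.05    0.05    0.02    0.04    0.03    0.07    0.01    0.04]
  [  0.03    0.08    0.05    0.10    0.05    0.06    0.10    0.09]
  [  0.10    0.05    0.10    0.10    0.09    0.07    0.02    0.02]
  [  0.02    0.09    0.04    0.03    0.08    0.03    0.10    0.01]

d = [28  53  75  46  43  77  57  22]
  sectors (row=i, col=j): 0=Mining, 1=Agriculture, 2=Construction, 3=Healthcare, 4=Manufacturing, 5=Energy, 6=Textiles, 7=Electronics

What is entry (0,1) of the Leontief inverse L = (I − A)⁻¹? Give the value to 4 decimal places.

L[0,1] = 0.0546

Form M = I − A:
  [  0.97   -0.02   -0.07   -0.07   -0.04   -0.03   -0.03   -0.08]
  [ -0.09    0.94   -0.01   -0.05   -0.02   -0.06   -0.03   -0.08]
  [ -0.06   -0.04    0.96   -0.08   -0.06   -0.07   -0.06   -0.04]
  [ -0.09   -0.03   -0.10    0.90   -0.04   -0.03   -0.10   -0.02]
  [ -0.05   -0.05   -0.02   -0.04    0.97   -0.07   -0.01   -0.04]
  [ -0.03   -0.08   -0.05   -0.10   -0.05    0.94   -0.10   -0.09]
  [ -0.10   -0.05   -0.10   -0.10   -0.09   -0.07    0.98   -0.02]
  [ -0.02   -0.09   -0.04   -0.03   -0.08   -0.03   -0.10    0.99]
Leontief inverse L = M⁻¹:
  [  1.0690    0.0546    0.1076    0.1177    0.0755    0.0637    0.0713    0.1078]
  [  0.1300    1.0979    0.0499    0.1005    0.0564    0.0945    0.0729    0.1156]
  [  0.1093    0.0813    1.0876    0.1412    0.1015    0.1122    0.1074    0.0787]
  [  0.1492    0.0727    0.1580    1.1723    0.0889    0.0784    0.1513    0.0618]
  [  0.0814    0.0800    0.0497    0.0803    1.0572    0.0982    0.0440    0.0692]
  [  0.0945    0.1339    0.1089    0.1750    0.1040    1.1131    0.1599    0.1350]
  [  0.1577    0.0968    0.1546    0.1727    0.1369    0.1207    1.0760    0.0685]
  [  0.0677    0.1267    0.0784    0.0820    0.1159    0.0706    0.1341    1.0444]
Total output x = L · d:
  x_0 = 1.0690·28 + 0.0546·53 + 0.1076·75 + 0.1177·46 + 0.0755·43 + 0.0637·77 + 0.0713·57 + 0.1078·22 = 60.8998
  x_1 = 0.1300·28 + 1.0979·53 + 0.0499·75 + 0.1005·46 + 0.0564·43 + 0.0945·77 + 0.0729·57 + 0.1156·22 = 86.5935
  x_2 = 0.1093·28 + 0.0813·53 + 1.0876·75 + 0.1412·46 + 0.1015·43 + 0.1122·77 + 0.1074·57 + 0.0787·22 = 116.2965
  x_3 = 0.1492·28 + 0.0727·53 + 0.1580·75 + 1.1723·46 + 0.0889·43 + 0.0784·77 + 0.1513·57 + 0.0618·22 = 93.6578
  x_4 = 0.0814·28 + 0.0800·53 + 0.0497·75 + 0.0803·46 + 1.0572·43 + 0.0982·77 + 0.0440·57 + 0.0692·22 = 70.9959
  x_5 = 0.0945·28 + 0.1339·53 + 0.1089·75 + 0.1750·46 + 0.1040·43 + 1.1131·77 + 0.1599·57 + 0.1350·22 = 128.2267
  x_6 = 0.1577·28 + 0.0968·53 + 0.1546·75 + 0.1727·46 + 0.1369·43 + 0.1207·77 + 1.0760·57 + 0.0685·22 = 107.1088
  x_7 = 0.0677·28 + 0.1267·53 + 0.0784·75 + 0.0820·46 + 0.1159·43 + 0.0706·77 + 0.1341·57 + 1.0444·22 = 59.3034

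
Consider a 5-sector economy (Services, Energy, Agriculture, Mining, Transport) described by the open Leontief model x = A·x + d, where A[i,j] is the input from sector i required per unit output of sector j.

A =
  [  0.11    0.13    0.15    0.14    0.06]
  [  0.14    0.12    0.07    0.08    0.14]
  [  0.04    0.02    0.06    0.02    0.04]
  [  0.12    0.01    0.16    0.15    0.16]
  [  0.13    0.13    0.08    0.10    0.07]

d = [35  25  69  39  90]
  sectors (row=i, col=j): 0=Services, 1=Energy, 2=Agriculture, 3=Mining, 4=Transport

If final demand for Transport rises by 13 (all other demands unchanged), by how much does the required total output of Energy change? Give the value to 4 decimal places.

3.1283

Form M = I − A:
  [  0.89   -0.13   -0.15   -0.14   -0.06]
  [ -0.14    0.88   -0.07   -0.08   -0.14]
  [ -0.04   -0.02    0.94   -0.02   -0.04]
  [ -0.12   -0.01   -0.16    0.85   -0.16]
  [ -0.13   -0.13   -0.08   -0.10    0.93]
Leontief inverse L = M⁻¹:
  [  1.2271    0.2147    0.2681    0.2481    0.1657]
  [  0.2605    1.2168    0.1850    0.1901    0.2406]
  [  0.0730    0.0461    1.0931    0.0500    0.0673]
  [  0.2351    0.0936    0.2811    1.2610    0.2583]
  [  0.2395    0.2141    0.1876    0.2011    1.1656]
Total output x = L · d:
  x_0 = 1.2271·35 + 0.2147·25 + 0.2681·69 + 0.2481·39 + 0.1657·90 = 91.4042
  x_1 = 0.2605·35 + 1.2168·25 + 0.1850·69 + 0.1901·39 + 0.2406·90 = 81.3726
  x_2 = 0.0730·35 + 0.0461·25 + 1.0931·69 + 0.0500·39 + 0.0673·90 = 87.1369
  x_3 = 0.2351·35 + 0.0936·25 + 0.2811·69 + 1.2610·39 + 0.2583·90 = 102.3919
  x_4 = 0.2395·35 + 0.2141·25 + 0.1876·69 + 0.2011·39 + 1.1656·90 = 139.4313
Δx_1 = L[1,4] · Δd_4 = 0.2406 · 13 = 3.1283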